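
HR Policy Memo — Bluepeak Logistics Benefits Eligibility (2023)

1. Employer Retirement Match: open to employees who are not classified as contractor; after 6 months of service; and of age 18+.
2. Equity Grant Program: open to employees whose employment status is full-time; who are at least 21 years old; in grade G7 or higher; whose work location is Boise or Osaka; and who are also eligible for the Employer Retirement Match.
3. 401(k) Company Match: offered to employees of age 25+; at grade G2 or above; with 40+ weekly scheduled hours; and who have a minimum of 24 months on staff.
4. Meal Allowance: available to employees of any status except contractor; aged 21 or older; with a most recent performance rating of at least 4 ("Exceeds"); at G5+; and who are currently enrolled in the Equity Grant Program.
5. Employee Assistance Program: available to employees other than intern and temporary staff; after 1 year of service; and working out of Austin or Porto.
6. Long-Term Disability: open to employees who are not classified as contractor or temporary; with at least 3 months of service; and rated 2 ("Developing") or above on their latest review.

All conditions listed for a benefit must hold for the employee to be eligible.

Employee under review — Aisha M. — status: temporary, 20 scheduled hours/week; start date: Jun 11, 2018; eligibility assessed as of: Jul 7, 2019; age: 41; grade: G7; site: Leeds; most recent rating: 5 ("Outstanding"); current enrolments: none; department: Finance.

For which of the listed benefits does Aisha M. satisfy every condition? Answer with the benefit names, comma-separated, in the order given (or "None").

Service from Jun 11, 2018 to Jul 7, 2019: 391 days.
Employer Retirement Match — status temporary ✓ (not excluded); service 391 days ≥ 6 months (≈180 days) ✓; age 41 ≥ 18 ✓ → eligible.
Equity Grant Program — status temporary ✗ (requires full-time) → not eligible.
401(k) Company Match — age 41 ≥ 25 ✓; grade G7 ≥ G2 ✓; 20 hrs/wk < 40 ✗ → not eligible.
Meal Allowance — status temporary ✓ (not excluded); age 41 ≥ 21 ✓; rating 5 ≥ 4 ✓; grade G7 ≥ G5 ✓; not enrolled in Equity Grant Program ✗ → not eligible.
Employee Assistance Program — status temporary ✗ (excluded) → not eligible.
Long-Term Disability — status temporary ✗ (excluded) → not eligible.

Employer Retirement Match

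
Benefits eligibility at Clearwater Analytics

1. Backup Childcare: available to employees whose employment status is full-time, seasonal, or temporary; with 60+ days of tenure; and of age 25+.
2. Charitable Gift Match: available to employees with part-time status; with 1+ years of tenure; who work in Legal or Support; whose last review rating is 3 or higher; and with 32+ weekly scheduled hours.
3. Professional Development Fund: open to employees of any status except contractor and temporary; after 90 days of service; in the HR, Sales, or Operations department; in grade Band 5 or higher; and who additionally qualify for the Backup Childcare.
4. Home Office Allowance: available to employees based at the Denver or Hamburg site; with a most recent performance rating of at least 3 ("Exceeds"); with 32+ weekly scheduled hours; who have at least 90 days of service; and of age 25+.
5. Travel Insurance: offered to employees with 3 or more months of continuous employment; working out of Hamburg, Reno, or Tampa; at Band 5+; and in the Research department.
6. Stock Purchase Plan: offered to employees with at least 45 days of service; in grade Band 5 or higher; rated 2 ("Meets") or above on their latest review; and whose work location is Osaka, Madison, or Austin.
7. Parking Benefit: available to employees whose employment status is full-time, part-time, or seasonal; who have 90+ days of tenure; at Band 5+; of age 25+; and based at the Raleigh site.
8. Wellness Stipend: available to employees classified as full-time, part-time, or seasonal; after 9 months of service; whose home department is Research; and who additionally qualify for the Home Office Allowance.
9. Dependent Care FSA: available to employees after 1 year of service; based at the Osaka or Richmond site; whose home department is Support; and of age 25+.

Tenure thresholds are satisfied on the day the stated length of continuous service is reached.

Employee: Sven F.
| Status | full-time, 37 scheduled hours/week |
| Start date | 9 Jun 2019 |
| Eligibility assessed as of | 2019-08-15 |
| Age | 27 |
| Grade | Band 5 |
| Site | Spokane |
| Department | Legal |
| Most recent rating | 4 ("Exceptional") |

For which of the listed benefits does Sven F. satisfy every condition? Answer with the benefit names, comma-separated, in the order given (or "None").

Service from 9 Jun 2019 to 2019-08-15: 67 days.
Backup Childcare — status full-time ✓; service 67 days ≥ 60 days ✓; age 27 ≥ 25 ✓ → eligible.
Charitable Gift Match — status full-time ✗ (requires part-time) → not eligible.
Professional Development Fund — status full-time ✓ (not excluded); service 67 days < 90 days ✗ → not eligible.
Home Office Allowance — site Spokane ✗ (not Denver or Hamburg) → not eligible.
Travel Insurance — service 67 days < 3 months (≈90 days) ✗ → not eligible.
Stock Purchase Plan — service 67 days ≥ 45 days ✓; grade Band 5 ≥ Band 5 ✓; rating 4 ≥ 2 ✓; site Spokane ✗ (not Osaka, Madison, or Austin) → not eligible.
Parking Benefit — status full-time ✓; service 67 days < 90 days ✗ → not eligible.
Wellness Stipend — status full-time ✓; service 67 days < 9 months (≈270 days) ✗ → not eligible.
Dependent Care FSA — service 67 days < 1 year (≈365 days) ✗ → not eligible.

Backup Childcare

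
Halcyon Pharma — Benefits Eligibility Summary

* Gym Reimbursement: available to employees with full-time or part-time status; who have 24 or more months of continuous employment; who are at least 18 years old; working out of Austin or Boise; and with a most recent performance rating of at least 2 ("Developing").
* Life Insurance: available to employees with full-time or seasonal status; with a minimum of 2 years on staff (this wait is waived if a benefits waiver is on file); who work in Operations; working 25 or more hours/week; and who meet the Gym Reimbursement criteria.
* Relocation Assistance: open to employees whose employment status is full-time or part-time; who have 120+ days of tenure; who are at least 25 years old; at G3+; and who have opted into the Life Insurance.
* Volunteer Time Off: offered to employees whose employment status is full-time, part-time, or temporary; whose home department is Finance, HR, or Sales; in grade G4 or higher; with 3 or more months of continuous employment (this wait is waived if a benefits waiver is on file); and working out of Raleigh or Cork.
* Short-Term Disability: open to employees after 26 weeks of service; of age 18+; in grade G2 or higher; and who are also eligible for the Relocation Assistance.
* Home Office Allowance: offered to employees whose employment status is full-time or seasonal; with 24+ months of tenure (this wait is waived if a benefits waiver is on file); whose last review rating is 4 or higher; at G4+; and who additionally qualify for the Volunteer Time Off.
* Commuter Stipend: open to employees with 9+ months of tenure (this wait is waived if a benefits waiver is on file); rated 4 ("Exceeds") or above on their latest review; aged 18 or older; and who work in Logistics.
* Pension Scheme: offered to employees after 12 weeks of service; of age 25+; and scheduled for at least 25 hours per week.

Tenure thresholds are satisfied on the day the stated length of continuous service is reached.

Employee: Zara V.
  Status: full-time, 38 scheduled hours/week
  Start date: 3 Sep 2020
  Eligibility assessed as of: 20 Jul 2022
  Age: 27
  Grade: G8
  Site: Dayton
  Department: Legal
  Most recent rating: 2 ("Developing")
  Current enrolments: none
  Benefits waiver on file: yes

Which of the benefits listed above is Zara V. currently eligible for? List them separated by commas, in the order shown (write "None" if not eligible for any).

Service from 3 Sep 2020 to 20 Jul 2022: 685 days.
Gym Reimbursement — status full-time ✓; service 685 days < 24 months (≈720 days) ✗ → not eligible.
Life Insurance — status full-time ✓; benefits waiver on file ✓; dept Legal ✗ → not eligible.
Relocation Assistance — status full-time ✓; service 685 days ≥ 120 days ✓; age 27 ≥ 25 ✓; grade G8 ≥ G3 ✓; not enrolled in Life Insurance ✗ → not eligible.
Volunteer Time Off — status full-time ✓; dept Legal ✗ → not eligible.
Short-Term Disability — service 685 days ≥ 26 weeks (≈182 days) ✓; age 27 ≥ 18 ✓; grade G8 ≥ G2 ✓; not eligible for Relocation Assistance ✗ → not eligible.
Home Office Allowance — status full-time ✓; benefits waiver on file ✓; rating 2 < 4 ✗ → not eligible.
Commuter Stipend — benefits waiver on file ✓; rating 2 < 4 ✗ → not eligible.
Pension Scheme — service 685 days ≥ 12 weeks (≈84 days) ✓; age 27 ≥ 25 ✓; 38 hrs/wk ≥ 25 ✓ → eligible.

Pension Scheme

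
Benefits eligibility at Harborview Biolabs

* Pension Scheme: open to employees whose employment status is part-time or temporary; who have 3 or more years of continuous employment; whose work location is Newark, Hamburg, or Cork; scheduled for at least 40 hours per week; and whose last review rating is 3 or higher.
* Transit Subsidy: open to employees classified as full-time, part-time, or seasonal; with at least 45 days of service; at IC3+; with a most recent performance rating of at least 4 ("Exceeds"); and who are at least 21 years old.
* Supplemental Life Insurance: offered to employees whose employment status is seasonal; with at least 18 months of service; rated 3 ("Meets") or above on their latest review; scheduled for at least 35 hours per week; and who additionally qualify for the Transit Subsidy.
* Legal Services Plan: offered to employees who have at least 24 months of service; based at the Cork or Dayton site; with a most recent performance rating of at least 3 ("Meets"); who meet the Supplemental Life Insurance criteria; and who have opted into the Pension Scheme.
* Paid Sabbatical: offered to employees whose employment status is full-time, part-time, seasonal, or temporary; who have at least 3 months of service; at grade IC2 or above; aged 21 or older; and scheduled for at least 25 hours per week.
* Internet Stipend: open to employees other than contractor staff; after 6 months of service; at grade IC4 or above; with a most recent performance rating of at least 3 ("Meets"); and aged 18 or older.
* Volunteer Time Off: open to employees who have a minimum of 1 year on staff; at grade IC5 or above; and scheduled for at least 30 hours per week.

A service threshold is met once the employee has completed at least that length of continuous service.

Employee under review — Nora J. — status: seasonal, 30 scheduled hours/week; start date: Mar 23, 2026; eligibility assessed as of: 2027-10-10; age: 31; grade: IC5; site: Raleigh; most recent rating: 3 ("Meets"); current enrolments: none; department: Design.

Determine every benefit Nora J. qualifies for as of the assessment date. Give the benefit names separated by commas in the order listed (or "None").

Service from Mar 23, 2026 to 2027-10-10: 566 days.
Pension Scheme — status seasonal ✗ (requires part-time or temporary) → not eligible.
Transit Subsidy — status seasonal ✓; service 566 days ≥ 45 days ✓; grade IC5 ≥ IC3 ✓; rating 3 < 4 ✗ → not eligible.
Supplemental Life Insurance — status seasonal ✓; service 566 days ≥ 18 months (≈540 days) ✓; rating 3 ≥ 3 ✓; 30 hrs/wk < 35 ✗ → not eligible.
Legal Services Plan — service 566 days < 24 months (≈720 days) ✗ → not eligible.
Paid Sabbatical — status seasonal ✓; service 566 days ≥ 3 months (≈90 days) ✓; grade IC5 ≥ IC2 ✓; age 31 ≥ 21 ✓; 30 hrs/wk ≥ 25 ✓ → eligible.
Internet Stipend — status seasonal ✓ (not excluded); service 566 days ≥ 6 months (≈180 days) ✓; grade IC5 ≥ IC4 ✓; rating 3 ≥ 3 ✓; age 31 ≥ 18 ✓ → eligible.
Volunteer Time Off — service 566 days ≥ 1 year (≈365 days) ✓; grade IC5 ≥ IC5 ✓; 30 hrs/wk ≥ 30 ✓ → eligible.

Paid Sabbatical, Internet Stipend, Volunteer Time Off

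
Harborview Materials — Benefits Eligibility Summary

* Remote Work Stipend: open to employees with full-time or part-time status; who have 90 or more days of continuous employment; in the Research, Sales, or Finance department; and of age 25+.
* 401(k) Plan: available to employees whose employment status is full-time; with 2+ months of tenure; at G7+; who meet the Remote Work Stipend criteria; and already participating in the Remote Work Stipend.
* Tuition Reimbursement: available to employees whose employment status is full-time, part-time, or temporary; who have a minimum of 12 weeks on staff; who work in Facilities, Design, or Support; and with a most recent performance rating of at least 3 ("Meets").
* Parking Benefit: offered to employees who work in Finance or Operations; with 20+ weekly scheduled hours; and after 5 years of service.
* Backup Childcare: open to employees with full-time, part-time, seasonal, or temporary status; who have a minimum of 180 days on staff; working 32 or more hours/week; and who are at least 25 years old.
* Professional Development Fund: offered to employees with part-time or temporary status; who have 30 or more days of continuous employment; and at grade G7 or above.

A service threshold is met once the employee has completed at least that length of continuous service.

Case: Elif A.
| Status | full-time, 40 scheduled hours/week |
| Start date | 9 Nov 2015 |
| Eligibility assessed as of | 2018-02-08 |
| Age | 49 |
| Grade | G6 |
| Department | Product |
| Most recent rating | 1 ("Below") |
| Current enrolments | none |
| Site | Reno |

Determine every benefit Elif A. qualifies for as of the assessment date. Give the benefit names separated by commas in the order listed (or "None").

Service from 9 Nov 2015 to 2018-02-08: 822 days.
Remote Work Stipend — status full-time ✓; service 822 days ≥ 90 days ✓; dept Product ✗ → not eligible.
401(k) Plan — status full-time ✓; service 822 days ≥ 2 months (≈60 days) ✓; grade G6 < G7 ✗ → not eligible.
Tuition Reimbursement — status full-time ✓; service 822 days ≥ 12 weeks (≈84 days) ✓; dept Product ✗ → not eligible.
Parking Benefit — dept Product ✗ → not eligible.
Backup Childcare — status full-time ✓; service 822 days ≥ 180 days ✓; 40 hrs/wk ≥ 32 ✓; age 49 ≥ 25 ✓ → eligible.
Professional Development Fund — status full-time ✗ (requires part-time or temporary) → not eligible.

Backup Childcare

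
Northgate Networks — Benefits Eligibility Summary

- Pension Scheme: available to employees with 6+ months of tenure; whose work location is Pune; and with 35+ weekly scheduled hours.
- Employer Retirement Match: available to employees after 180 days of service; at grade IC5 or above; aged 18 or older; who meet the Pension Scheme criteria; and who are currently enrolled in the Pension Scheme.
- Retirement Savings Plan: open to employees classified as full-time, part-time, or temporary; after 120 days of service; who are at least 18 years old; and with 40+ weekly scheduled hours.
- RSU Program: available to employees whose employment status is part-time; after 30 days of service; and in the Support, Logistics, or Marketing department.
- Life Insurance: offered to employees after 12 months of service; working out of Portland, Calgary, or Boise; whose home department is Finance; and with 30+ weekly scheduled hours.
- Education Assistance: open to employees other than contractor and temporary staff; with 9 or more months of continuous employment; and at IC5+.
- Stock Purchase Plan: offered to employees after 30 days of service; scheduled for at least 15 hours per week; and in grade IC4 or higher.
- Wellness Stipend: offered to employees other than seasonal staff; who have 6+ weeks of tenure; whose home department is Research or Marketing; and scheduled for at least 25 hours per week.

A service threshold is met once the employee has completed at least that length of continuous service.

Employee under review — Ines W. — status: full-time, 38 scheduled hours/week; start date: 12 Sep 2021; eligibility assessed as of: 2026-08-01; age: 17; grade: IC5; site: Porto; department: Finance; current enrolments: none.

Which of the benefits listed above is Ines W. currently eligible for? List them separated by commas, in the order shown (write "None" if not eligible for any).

Education Assistance, Stock Purchase Plan

Service from 12 Sep 2021 to 2026-08-01: 1784 days.
Pension Scheme — service 1784 days ≥ 6 months (≈180 days) ✓; site Porto ✗ (not Pune) → not eligible.
Employer Retirement Match — service 1784 days ≥ 180 days ✓; grade IC5 ≥ IC5 ✓; age 17 < 18 ✗ → not eligible.
Retirement Savings Plan — status full-time ✓; service 1784 days ≥ 120 days ✓; age 17 < 18 ✗ → not eligible.
RSU Program — status full-time ✗ (requires part-time) → not eligible.
Life Insurance — service 1784 days ≥ 12 months (≈360 days) ✓; site Porto ✗ (not Portland, Calgary, or Boise) → not eligible.
Education Assistance — status full-time ✓ (not excluded); service 1784 days ≥ 9 months (≈270 days) ✓; grade IC5 ≥ IC5 ✓ → eligible.
Stock Purchase Plan — service 1784 days ≥ 30 days ✓; 38 hrs/wk ≥ 15 ✓; grade IC5 ≥ IC4 ✓ → eligible.
Wellness Stipend — status full-time ✓ (not excluded); service 1784 days ≥ 6 weeks (≈42 days) ✓; dept Finance ✗ → not eligible.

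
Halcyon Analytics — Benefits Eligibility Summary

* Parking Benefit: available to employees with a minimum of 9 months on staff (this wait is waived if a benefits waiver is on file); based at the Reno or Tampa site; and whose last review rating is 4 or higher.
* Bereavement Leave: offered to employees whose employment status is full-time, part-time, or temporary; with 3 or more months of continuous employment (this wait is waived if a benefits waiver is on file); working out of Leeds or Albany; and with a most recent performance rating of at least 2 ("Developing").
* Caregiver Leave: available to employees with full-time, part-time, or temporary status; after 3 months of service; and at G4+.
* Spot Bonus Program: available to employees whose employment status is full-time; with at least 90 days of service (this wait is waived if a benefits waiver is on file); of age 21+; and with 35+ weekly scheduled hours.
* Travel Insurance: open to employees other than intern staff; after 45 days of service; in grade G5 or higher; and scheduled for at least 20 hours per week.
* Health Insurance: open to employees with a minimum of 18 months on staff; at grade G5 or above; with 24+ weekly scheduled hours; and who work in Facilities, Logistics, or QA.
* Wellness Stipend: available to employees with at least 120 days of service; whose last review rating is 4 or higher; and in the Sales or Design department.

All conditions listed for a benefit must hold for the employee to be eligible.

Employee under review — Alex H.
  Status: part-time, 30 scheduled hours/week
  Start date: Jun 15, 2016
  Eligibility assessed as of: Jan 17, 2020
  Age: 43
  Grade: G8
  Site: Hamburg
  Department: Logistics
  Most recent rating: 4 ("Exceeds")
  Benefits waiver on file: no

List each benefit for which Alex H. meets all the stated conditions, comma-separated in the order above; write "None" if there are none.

Caregiver Leave, Travel Insurance, Health Insurance

Service from Jun 15, 2016 to Jan 17, 2020: 1311 days.
Parking Benefit — no waiver, service 1311 days ≥ 9 months (≈270 days) ✓; site Hamburg ✗ (not Reno or Tampa) → not eligible.
Bereavement Leave — status part-time ✓; no waiver, service 1311 days ≥ 3 months (≈90 days) ✓; site Hamburg ✗ (not Leeds or Albany) → not eligible.
Caregiver Leave — status part-time ✓; service 1311 days ≥ 3 months (≈90 days) ✓; grade G8 ≥ G4 ✓ → eligible.
Spot Bonus Program — status part-time ✗ (requires full-time) → not eligible.
Travel Insurance — status part-time ✓ (not excluded); service 1311 days ≥ 45 days ✓; grade G8 ≥ G5 ✓; 30 hrs/wk ≥ 20 ✓ → eligible.
Health Insurance — service 1311 days ≥ 18 months (≈540 days) ✓; grade G8 ≥ G5 ✓; 30 hrs/wk ≥ 24 ✓; dept Logistics ✓ → eligible.
Wellness Stipend — service 1311 days ≥ 120 days ✓; rating 4 ≥ 4 ✓; dept Logistics ✗ → not eligible.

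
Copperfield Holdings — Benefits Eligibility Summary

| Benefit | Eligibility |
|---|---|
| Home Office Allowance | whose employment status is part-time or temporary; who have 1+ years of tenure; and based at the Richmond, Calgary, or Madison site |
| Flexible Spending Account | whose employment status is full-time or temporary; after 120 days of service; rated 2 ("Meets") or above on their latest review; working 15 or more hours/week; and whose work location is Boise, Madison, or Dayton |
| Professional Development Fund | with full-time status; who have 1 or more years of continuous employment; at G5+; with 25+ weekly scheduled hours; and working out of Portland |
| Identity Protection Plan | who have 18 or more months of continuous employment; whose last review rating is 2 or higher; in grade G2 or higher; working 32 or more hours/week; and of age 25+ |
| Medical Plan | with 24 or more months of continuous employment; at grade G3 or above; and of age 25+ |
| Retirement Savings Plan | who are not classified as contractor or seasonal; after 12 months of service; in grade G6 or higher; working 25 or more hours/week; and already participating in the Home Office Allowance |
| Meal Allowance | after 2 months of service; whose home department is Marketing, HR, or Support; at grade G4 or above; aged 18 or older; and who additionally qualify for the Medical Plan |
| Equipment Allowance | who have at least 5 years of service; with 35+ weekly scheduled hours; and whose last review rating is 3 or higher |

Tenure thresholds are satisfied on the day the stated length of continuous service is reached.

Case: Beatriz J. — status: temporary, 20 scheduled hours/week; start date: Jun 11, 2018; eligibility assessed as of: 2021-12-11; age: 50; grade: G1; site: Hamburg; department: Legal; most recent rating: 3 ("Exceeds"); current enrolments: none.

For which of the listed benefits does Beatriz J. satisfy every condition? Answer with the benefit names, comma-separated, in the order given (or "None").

None

Service from Jun 11, 2018 to 2021-12-11: 1279 days.
Home Office Allowance — status temporary ✓; service 1279 days ≥ 1 year (≈365 days) ✓; site Hamburg ✗ (not Richmond, Calgary, or Madison) → not eligible.
Flexible Spending Account — status temporary ✓; service 1279 days ≥ 120 days ✓; rating 3 ≥ 2 ✓; 20 hrs/wk ≥ 15 ✓; site Hamburg ✗ (not Boise, Madison, or Dayton) → not eligible.
Professional Development Fund — status temporary ✗ (requires full-time) → not eligible.
Identity Protection Plan — service 1279 days ≥ 18 months (≈540 days) ✓; rating 3 ≥ 2 ✓; grade G1 < G2 ✗ → not eligible.
Medical Plan — service 1279 days ≥ 24 months (≈720 days) ✓; grade G1 < G3 ✗ → not eligible.
Retirement Savings Plan — status temporary ✓ (not excluded); service 1279 days ≥ 12 months (≈360 days) ✓; grade G1 < G6 ✗ → not eligible.
Meal Allowance — service 1279 days ≥ 2 months (≈60 days) ✓; dept Legal ✗ → not eligible.
Equipment Allowance — service 1279 days < 5 years (≈1825 days) ✗ → not eligible.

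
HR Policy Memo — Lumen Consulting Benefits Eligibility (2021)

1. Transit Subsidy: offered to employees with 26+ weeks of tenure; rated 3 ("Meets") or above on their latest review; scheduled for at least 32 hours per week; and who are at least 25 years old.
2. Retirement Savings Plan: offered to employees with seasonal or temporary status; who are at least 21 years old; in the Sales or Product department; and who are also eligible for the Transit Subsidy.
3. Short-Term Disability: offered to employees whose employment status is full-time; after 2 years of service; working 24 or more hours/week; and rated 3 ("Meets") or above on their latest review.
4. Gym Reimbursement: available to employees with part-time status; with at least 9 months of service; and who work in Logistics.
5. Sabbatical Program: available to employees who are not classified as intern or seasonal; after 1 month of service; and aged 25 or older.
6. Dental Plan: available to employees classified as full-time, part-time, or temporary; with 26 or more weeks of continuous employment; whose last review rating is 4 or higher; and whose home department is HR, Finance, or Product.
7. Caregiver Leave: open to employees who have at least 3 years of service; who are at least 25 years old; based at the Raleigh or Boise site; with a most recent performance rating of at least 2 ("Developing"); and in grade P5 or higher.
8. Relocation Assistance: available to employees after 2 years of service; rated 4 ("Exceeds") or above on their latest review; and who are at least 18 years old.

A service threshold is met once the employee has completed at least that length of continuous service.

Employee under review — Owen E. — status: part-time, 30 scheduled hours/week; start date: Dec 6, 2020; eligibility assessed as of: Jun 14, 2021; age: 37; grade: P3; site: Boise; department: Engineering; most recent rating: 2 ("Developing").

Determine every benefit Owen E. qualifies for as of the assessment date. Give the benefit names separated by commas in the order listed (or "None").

Service from Dec 6, 2020 to Jun 14, 2021: 190 days.
Transit Subsidy — service 190 days ≥ 26 weeks (≈182 days) ✓; rating 2 < 3 ✗ → not eligible.
Retirement Savings Plan — status part-time ✗ (requires seasonal or temporary) → not eligible.
Short-Term Disability — status part-time ✗ (requires full-time) → not eligible.
Gym Reimbursement — status part-time ✓; service 190 days < 9 months (≈270 days) ✗ → not eligible.
Sabbatical Program — status part-time ✓ (not excluded); service 190 days ≥ 1 month (≈30 days) ✓; age 37 ≥ 25 ✓ → eligible.
Dental Plan — status part-time ✓; service 190 days ≥ 26 weeks (≈182 days) ✓; rating 2 < 4 ✗ → not eligible.
Caregiver Leave — service 190 days < 3 years (≈1095 days) ✗ → not eligible.
Relocation Assistance — service 190 days < 2 years (≈730 days) ✗ → not eligible.

Sabbatical Program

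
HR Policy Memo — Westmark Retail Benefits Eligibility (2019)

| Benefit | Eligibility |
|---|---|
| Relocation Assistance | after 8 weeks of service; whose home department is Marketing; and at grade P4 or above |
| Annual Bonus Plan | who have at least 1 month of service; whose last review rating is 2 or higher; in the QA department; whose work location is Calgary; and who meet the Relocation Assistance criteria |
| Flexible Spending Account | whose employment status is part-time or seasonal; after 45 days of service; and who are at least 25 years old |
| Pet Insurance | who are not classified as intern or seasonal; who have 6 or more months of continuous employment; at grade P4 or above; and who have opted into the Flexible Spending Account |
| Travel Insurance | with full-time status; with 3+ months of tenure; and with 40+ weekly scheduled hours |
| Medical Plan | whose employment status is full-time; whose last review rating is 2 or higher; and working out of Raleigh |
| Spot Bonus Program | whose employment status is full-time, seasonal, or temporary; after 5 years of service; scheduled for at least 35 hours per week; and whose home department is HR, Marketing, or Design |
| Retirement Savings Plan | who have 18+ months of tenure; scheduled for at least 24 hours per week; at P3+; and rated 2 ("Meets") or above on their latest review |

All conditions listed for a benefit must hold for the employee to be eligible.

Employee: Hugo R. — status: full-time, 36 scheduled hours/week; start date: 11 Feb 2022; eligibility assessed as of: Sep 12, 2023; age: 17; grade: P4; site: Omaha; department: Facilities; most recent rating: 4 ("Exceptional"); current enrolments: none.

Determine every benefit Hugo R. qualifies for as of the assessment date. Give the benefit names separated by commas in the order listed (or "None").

Retirement Savings Plan

Service from 11 Feb 2022 to Sep 12, 2023: 578 days.
Relocation Assistance — service 578 days ≥ 8 weeks (≈56 days) ✓; dept Facilities ✗ → not eligible.
Annual Bonus Plan — service 578 days ≥ 1 month (≈30 days) ✓; rating 4 ≥ 2 ✓; dept Facilities ✗ → not eligible.
Flexible Spending Account — status full-time ✗ (requires part-time or seasonal) → not eligible.
Pet Insurance — status full-time ✓ (not excluded); service 578 days ≥ 6 months (≈180 days) ✓; grade P4 ≥ P4 ✓; not enrolled in Flexible Spending Account ✗ → not eligible.
Travel Insurance — status full-time ✓; service 578 days ≥ 3 months (≈90 days) ✓; 36 hrs/wk < 40 ✗ → not eligible.
Medical Plan — status full-time ✓; rating 4 ≥ 2 ✓; site Omaha ✗ (not Raleigh) → not eligible.
Spot Bonus Program — status full-time ✓; service 578 days < 5 years (≈1825 days) ✗ → not eligible.
Retirement Savings Plan — service 578 days ≥ 18 months (≈540 days) ✓; 36 hrs/wk ≥ 24 ✓; grade P4 ≥ P3 ✓; rating 4 ≥ 2 ✓ → eligible.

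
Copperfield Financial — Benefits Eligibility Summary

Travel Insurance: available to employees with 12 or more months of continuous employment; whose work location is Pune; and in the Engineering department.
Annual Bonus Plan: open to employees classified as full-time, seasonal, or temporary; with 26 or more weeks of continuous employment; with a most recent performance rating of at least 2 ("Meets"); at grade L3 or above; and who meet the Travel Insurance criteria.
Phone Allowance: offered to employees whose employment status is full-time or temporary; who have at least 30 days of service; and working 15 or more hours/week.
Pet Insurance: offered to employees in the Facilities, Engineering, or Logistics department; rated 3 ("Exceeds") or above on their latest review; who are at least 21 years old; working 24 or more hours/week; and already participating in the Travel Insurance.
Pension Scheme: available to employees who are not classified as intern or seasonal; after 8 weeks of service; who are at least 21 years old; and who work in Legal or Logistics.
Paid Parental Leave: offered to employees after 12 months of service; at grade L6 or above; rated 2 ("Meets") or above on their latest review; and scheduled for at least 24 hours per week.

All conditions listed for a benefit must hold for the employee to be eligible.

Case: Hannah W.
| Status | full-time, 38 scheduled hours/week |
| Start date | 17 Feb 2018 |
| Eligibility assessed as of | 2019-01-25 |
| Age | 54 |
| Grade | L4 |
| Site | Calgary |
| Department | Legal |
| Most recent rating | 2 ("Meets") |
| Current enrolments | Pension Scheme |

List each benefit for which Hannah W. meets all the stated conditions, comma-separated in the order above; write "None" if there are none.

Phone Allowance, Pension Scheme

Service from 17 Feb 2018 to 2019-01-25: 342 days.
Travel Insurance — service 342 days < 12 months (≈360 days) ✗ → not eligible.
Annual Bonus Plan — status full-time ✓; service 342 days ≥ 26 weeks (≈182 days) ✓; rating 2 ≥ 2 ✓; grade L4 ≥ L3 ✓; not eligible for Travel Insurance ✗ → not eligible.
Phone Allowance — status full-time ✓; service 342 days ≥ 30 days ✓; 38 hrs/wk ≥ 15 ✓ → eligible.
Pet Insurance — dept Legal ✗ → not eligible.
Pension Scheme — status full-time ✓ (not excluded); service 342 days ≥ 8 weeks (≈56 days) ✓; age 54 ≥ 21 ✓; dept Legal ✓ → eligible.
Paid Parental Leave — service 342 days < 12 months (≈360 days) ✗ → not eligible.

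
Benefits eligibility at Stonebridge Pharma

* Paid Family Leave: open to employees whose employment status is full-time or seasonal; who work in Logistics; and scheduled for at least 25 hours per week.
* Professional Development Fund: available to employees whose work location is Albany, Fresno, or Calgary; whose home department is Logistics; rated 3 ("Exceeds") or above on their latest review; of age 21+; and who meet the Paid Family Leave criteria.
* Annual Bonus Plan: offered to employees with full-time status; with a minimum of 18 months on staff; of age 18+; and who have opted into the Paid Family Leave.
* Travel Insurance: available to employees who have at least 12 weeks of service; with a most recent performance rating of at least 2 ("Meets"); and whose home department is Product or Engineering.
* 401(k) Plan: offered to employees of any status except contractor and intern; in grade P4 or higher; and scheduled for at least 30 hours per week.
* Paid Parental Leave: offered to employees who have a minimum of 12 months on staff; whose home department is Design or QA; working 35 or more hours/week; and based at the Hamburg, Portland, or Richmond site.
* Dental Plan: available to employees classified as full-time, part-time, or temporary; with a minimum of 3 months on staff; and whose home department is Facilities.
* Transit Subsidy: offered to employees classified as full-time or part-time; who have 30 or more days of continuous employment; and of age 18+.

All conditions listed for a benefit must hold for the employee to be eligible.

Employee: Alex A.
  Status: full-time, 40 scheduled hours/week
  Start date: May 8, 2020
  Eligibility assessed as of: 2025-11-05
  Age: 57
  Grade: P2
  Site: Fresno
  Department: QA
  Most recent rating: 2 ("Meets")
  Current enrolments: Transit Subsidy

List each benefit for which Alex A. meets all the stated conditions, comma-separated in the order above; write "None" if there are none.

Service from May 8, 2020 to 2025-11-05: 2007 days.
Paid Family Leave — status full-time ✓; dept QA ✗ → not eligible.
Professional Development Fund — site Fresno ✓; dept QA ✗ → not eligible.
Annual Bonus Plan — status full-time ✓; service 2007 days ≥ 18 months (≈540 days) ✓; age 57 ≥ 18 ✓; not enrolled in Paid Family Leave ✗ → not eligible.
Travel Insurance — service 2007 days ≥ 12 weeks (≈84 days) ✓; rating 2 ≥ 2 ✓; dept QA ✗ → not eligible.
401(k) Plan — status full-time ✓ (not excluded); grade P2 < P4 ✗ → not eligible.
Paid Parental Leave — service 2007 days ≥ 12 months (≈360 days) ✓; dept QA ✓; 40 hrs/wk ≥ 35 ✓; site Fresno ✗ (not Hamburg, Portland, or Richmond) → not eligible.
Dental Plan — status full-time ✓; service 2007 days ≥ 3 months (≈90 days) ✓; dept QA ✗ → not eligible.
Transit Subsidy — status full-time ✓; service 2007 days ≥ 30 days ✓; age 57 ≥ 18 ✓ → eligible.

Transit Subsidy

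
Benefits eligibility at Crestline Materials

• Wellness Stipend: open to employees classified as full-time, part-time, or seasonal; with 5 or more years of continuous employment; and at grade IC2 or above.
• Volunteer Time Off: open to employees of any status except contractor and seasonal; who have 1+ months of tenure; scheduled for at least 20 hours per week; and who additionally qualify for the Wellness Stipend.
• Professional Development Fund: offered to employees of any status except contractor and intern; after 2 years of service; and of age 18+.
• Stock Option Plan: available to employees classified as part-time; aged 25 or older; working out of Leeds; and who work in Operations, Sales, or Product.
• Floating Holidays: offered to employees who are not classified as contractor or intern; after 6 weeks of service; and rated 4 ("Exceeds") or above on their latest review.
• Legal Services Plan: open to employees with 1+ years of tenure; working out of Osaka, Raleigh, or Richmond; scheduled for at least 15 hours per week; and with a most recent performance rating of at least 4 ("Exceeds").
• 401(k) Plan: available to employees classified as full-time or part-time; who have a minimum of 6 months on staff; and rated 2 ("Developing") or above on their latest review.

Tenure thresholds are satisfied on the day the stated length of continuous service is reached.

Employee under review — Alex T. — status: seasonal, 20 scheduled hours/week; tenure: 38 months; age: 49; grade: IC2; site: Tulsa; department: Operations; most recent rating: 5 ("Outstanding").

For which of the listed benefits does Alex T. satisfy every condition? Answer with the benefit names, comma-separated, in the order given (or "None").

Professional Development Fund, Floating Holidays

Wellness Stipend — status seasonal ✓; service 38 months < 5 years (≈1825 days) ✗ → not eligible.
Volunteer Time Off — status seasonal ✗ (excluded) → not eligible.
Professional Development Fund — status seasonal ✓ (not excluded); service 38 months ≥ 2 years (≈730 days) ✓; age 49 ≥ 18 ✓ → eligible.
Stock Option Plan — status seasonal ✗ (requires part-time) → not eligible.
Floating Holidays — status seasonal ✓ (not excluded); service 38 months ≥ 6 weeks (≈42 days) ✓; rating 5 ≥ 4 ✓ → eligible.
Legal Services Plan — service 38 months ≥ 1 year (≈365 days) ✓; site Tulsa ✗ (not Osaka, Raleigh, or Richmond) → not eligible.
401(k) Plan — status seasonal ✗ (requires full-time or part-time) → not eligible.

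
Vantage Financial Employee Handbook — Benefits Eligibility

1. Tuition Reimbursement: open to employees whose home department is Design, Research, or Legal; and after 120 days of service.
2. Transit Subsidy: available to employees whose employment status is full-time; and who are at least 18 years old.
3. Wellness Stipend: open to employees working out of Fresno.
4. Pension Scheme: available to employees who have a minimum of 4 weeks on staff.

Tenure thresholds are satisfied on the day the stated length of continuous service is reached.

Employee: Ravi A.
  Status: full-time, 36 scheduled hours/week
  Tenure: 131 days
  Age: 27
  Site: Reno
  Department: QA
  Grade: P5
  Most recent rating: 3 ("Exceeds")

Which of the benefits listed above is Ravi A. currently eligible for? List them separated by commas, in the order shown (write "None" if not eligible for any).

Tuition Reimbursement — dept QA ✗ → not eligible.
Transit Subsidy — status full-time ✓; age 27 ≥ 18 ✓ → eligible.
Wellness Stipend — site Reno ✗ (not Fresno) → not eligible.
Pension Scheme — service 131 days ≥ 4 weeks (≈28 days) ✓ → eligible.

Transit Subsidy, Pension Scheme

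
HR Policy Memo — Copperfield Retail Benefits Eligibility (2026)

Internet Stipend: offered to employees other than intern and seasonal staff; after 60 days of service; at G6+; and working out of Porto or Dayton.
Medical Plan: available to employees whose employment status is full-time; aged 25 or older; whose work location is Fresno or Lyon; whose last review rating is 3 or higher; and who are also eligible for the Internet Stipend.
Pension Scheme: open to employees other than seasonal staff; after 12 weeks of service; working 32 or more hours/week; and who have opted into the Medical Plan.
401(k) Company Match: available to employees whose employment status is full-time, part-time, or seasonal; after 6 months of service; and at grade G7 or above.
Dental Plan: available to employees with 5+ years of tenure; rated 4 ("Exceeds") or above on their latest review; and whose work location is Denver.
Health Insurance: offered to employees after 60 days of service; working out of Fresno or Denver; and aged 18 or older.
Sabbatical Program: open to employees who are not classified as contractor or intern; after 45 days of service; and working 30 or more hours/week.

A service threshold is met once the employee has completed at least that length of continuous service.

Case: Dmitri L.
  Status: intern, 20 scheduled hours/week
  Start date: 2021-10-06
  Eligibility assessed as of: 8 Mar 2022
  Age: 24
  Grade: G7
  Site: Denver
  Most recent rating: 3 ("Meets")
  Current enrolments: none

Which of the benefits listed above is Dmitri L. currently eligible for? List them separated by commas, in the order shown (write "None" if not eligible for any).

Health Insurance

Service from 2021-10-06 to 8 Mar 2022: 153 days.
Internet Stipend — status intern ✗ (excluded) → not eligible.
Medical Plan — status intern ✗ (requires full-time) → not eligible.
Pension Scheme — status intern ✓ (not excluded); service 153 days ≥ 12 weeks (≈84 days) ✓; 20 hrs/wk < 32 ✗ → not eligible.
401(k) Company Match — status intern ✗ (requires full-time, part-time, or seasonal) → not eligible.
Dental Plan — service 153 days < 5 years (≈1825 days) ✗ → not eligible.
Health Insurance — service 153 days ≥ 60 days ✓; site Denver ✓; age 24 ≥ 18 ✓ → eligible.
Sabbatical Program — status intern ✗ (excluded) → not eligible.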